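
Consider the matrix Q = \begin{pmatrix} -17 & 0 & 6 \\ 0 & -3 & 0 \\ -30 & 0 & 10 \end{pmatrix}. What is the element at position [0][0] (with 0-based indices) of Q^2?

109

Characteristic polynomial: r^3 + 10r^2 + 31r + 30 = (r + 2)(r + 3)(r + 5), so the eigenvalues are -5, -3, -2.
r=-5: eigenvector (1, 0, 2).
r=-3: eigenvector (0, 1, 0).
r=-2: eigenvector (2, 0, 5).
P = [[1, 0, 2], [0, 1, 0], [2, 0, 5]], D = diag(-5, -3, -2), P⁻¹ = [[5, 0, -2], [0, 1, 0], [-2, 0, 1]].
Q² = P·diag(25, 9, 4)·P⁻¹ = [[109, 0, -42], [0, 9, 0], [210, 0, -80]].
The requested entry is 109.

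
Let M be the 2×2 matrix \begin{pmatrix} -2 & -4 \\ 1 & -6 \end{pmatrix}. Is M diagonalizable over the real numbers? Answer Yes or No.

Characteristic polynomial: p(s) = s^2 + 8s + 16 = (s + 4)^2.
s = -4 has algebraic multiplicity 2; rank(M + 4I) = 1, so geometric multiplicity = 1.
Geometric multiplicity < algebraic multiplicity, so M is not diagonalizable.

No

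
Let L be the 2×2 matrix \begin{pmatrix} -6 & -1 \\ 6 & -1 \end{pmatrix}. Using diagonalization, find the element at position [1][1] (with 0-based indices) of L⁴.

Characteristic polynomial: r^2 + 7r + 12 = (r + 3)(r + 4), so the eigenvalues are -4, -3.
r=-4: eigenvector (1, -2).
r=-3: eigenvector (1, -3).
P = [[1, 1], [-2, -3]], D = diag(-4, -3), P⁻¹ = [[3, 1], [-2, -1]].
L⁴ = P·diag(256, 81)·P⁻¹ = [[606, 175], [-1050, -269]].
The requested entry is -269.

-269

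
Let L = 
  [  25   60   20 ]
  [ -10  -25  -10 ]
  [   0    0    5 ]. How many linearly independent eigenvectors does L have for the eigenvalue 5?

2

L − 5I = [[20, 60, 20], [-10, -30, -10], [0, 0, 0]].
This matrix has rank 1, so its null space has dimension 3 − 1 = 2.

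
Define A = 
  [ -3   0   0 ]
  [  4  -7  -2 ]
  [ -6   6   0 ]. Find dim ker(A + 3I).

A + 3I = [[0, 0, 0], [4, -4, -2], [-6, 6, 3]].
This matrix has rank 1, so its null space has dimension 3 − 1 = 2.

2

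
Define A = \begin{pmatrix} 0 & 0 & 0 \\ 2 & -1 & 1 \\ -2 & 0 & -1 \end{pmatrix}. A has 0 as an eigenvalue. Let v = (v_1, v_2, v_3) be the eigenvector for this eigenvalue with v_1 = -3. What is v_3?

6

A = [[0, 0, 0], [2, -1, 1], [-2, 0, -1]].
Solving (A)v = 0 gives the eigenspace spanned by (-3, 0, 6).
With v_1 = -3, v = (-3, 0, 6), so v_3 = 6.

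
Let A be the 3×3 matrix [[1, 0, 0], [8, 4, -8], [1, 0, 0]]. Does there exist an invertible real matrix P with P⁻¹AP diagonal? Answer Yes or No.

Yes

Characteristic polynomial: p(r) = r^3 - 5r^2 + 4r = r(r - 4)(r - 1).
All 3 eigenvalues are distinct, so A is diagonalizable.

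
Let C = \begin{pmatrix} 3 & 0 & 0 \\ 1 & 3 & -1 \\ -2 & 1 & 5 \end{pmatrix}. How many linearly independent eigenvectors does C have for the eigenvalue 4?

1

C − 4I = [[-1, 0, 0], [1, -1, -1], [-2, 1, 1]].
This matrix has rank 2, so its null space has dimension 3 − 2 = 1.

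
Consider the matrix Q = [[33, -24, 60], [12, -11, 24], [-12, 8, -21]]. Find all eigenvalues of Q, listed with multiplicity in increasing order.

-3, 1, 3

Characteristic polynomial: p(r) = r^3 - r^2 - 9r + 9 = (r - 3)(r - 1)(r + 3).
Roots (with multiplicity): -3, 1, 3.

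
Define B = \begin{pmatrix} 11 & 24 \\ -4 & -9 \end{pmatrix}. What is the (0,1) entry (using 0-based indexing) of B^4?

Characteristic polynomial: t^2 - 2t - 3 = (t - 3)(t + 1), so the eigenvalues are -1, 3.
t=-1: eigenvector (-2, 1).
t=3: eigenvector (-3, 1).
P = [[-2, -3], [1, 1]], D = diag(-1, 3), P⁻¹ = [[1, 3], [-1, -2]].
B⁴ = P·diag(1, 81)·P⁻¹ = [[241, 480], [-80, -159]].
The requested entry is 480.

480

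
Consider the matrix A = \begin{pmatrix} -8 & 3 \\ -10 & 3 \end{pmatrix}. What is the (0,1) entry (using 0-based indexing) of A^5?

Characteristic polynomial: r^2 + 5r + 6 = (r + 2)(r + 3), so the eigenvalues are -3, -2.
r=-2: eigenvector (1, 2).
r=-3: eigenvector (-3, -5).
P = [[1, -3], [2, -5]], D = diag(-2, -3), P⁻¹ = [[-5, 3], [-2, 1]].
A⁵ = P·diag(-32, -243)·P⁻¹ = [[-1298, 633], [-2110, 1023]].
The requested entry is 633.

633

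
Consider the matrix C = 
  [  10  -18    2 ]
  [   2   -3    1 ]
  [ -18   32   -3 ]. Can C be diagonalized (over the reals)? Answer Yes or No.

No

Characteristic polynomial: p(r) = r^3 - 4r^2 - 11r - 6 = (r - 6)(r + 1)^2.
r = -1 has algebraic multiplicity 2; rank(C + 1I) = 2, so geometric multiplicity = 1.
Geometric multiplicity < algebraic multiplicity, so C is not diagonalizable.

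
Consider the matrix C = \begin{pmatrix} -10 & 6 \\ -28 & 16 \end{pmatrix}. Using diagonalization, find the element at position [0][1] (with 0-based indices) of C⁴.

720

Characteristic polynomial: s^2 - 6s + 8 = (s - 4)(s - 2), so the eigenvalues are 2, 4.
s=2: eigenvector (1, 2).
s=4: eigenvector (3, 7).
P = [[1, 3], [2, 7]], D = diag(2, 4), P⁻¹ = [[7, -3], [-2, 1]].
C⁴ = P·diag(16, 256)·P⁻¹ = [[-1424, 720], [-3360, 1696]].
The requested entry is 720.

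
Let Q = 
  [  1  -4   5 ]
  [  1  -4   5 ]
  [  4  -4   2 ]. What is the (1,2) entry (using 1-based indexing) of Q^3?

-16

Characteristic polynomial: t^3 + t^2 - 6t = t(t - 2)(t + 3), so the eigenvalues are -3, 0, 2.
t=-3: eigenvector (1, 1, 0).
t=0: eigenvector (2, 3, 2).
t=2: eigenvector (1, 1, 1).
P = [[1, 2, 1], [1, 3, 1], [0, 2, 1]], D = diag(-3, 0, 2), P⁻¹ = [[1, 0, -1], [-1, 1, 0], [2, -2, 1]].
Q³ = P·diag(-27, 0, 8)·P⁻¹ = [[-11, -16, 35], [-11, -16, 35], [16, -16, 8]].
The requested entry is -16.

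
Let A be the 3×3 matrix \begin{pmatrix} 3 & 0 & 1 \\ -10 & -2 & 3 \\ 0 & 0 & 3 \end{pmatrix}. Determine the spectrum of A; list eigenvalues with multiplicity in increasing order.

-2, 3, 3

Characteristic polynomial: p(λ) = λ^3 - 4λ^2 - 3λ + 18 = (λ - 3)^2(λ + 2).
Roots (with multiplicity): -2, 3, 3.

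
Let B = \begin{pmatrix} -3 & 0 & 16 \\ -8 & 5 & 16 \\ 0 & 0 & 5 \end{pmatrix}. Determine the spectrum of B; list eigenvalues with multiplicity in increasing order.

-3, 5, 5

Characteristic polynomial: p(s) = s^3 - 7s^2 - 5s + 75 = (s - 5)^2(s + 3).
Roots (with multiplicity): -3, 5, 5.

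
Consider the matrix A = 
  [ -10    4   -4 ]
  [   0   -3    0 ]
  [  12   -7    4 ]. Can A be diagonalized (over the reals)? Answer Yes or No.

Characteristic polynomial: p(μ) = μ^3 + 9μ^2 + 26μ + 24 = (μ + 2)(μ + 3)(μ + 4).
All 3 eigenvalues are distinct, so A is diagonalizable.

Yes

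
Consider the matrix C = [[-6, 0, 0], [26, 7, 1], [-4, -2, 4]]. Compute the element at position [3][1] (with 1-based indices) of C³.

Characteristic polynomial: s^3 - 5s^2 - 36s + 180 = (s - 6)(s - 5)(s + 6), so the eigenvalues are -6, 5, 6.
s=6: eigenvector (0, 1, -1).
s=-6: eigenvector (1, -2, 0).
s=5: eigenvector (0, -1, 2).
P = [[0, 1, 0], [1, -2, -1], [-1, 0, 2]], D = diag(6, -6, 5), P⁻¹ = [[4, 2, 1], [1, 0, 0], [2, 1, 1]].
C³ = P·diag(216, -216, 125)·P⁻¹ = [[-216, 0, 0], [1046, 307, 91], [-364, -182, 34]].
The requested entry is -364.

-364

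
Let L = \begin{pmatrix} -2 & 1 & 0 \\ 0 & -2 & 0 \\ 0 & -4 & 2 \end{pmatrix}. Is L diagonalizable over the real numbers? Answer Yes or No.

Characteristic polynomial: p(r) = r^3 + 2r^2 - 4r - 8 = (r - 2)(r + 2)^2.
r = -2 has algebraic multiplicity 2; rank(L + 2I) = 2, so geometric multiplicity = 1.
Geometric multiplicity < algebraic multiplicity, so L is not diagonalizable.

No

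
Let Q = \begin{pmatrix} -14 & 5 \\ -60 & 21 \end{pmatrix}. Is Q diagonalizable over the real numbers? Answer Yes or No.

Yes

Characteristic polynomial: p(t) = t^2 - 7t + 6 = (t - 6)(t - 1).
All 2 eigenvalues are distinct, so Q is diagonalizable.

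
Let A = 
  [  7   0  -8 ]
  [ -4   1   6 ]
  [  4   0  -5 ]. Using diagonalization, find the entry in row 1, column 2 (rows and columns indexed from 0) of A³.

Characteristic polynomial: s^3 - 3s^2 - s + 3 = (s - 3)(s - 1)(s + 1), so the eigenvalues are -1, 1, 3.
s=3: eigenvector (2, -1, 1).
s=1: eigenvector (0, 1, 0).
s=-1: eigenvector (1, -1, 1).
P = [[2, 0, 1], [-1, 1, -1], [1, 0, 1]], D = diag(3, 1, -1), P⁻¹ = [[1, 0, -1], [0, 1, 1], [-1, 0, 2]].
A³ = P·diag(27, 1, -1)·P⁻¹ = [[55, 0, -56], [-28, 1, 30], [28, 0, -29]].
The requested entry is 30.

30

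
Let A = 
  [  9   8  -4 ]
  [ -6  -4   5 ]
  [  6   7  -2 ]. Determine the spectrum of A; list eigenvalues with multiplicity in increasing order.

-3, 3, 3

Characteristic polynomial: p(t) = t^3 - 3t^2 - 9t + 27 = (t - 3)^2(t + 3).
Roots (with multiplicity): -3, 3, 3.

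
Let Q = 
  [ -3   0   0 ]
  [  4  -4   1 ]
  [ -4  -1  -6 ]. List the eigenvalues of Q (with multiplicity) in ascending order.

Characteristic polynomial: p(μ) = μ^3 + 13μ^2 + 55μ + 75 = (μ + 3)(μ + 5)^2.
Roots (with multiplicity): -5, -5, -3.

-5, -5, -3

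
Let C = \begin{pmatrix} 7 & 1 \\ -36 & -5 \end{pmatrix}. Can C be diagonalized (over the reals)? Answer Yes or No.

No

Characteristic polynomial: p(r) = r^2 - 2r + 1 = (r - 1)^2.
r = 1 has algebraic multiplicity 2; rank(C − 1I) = 1, so geometric multiplicity = 1.
Geometric multiplicity < algebraic multiplicity, so C is not diagonalizable.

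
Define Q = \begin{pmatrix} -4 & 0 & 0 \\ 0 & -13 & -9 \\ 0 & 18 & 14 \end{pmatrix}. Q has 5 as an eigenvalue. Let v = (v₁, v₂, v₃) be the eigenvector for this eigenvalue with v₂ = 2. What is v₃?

Q − 5I = [[-9, 0, 0], [0, -18, -9], [0, 18, 9]].
Solving (Q − 5I)v = 0 gives the eigenspace spanned by (0, 2, -4).
With v₂ = 2, v = (0, 2, -4), so v₃ = -4.

-4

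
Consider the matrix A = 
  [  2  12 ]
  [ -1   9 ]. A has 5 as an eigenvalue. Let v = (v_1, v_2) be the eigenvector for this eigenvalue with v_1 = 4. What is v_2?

1

A − 5I = [[-3, 12], [-1, 4]].
Solving (A − 5I)v = 0 gives the eigenspace spanned by (4, 1).
With v_1 = 4, v = (4, 1), so v_2 = 1.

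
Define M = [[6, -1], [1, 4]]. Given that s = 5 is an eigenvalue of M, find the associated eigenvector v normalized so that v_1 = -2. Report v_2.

-2

M − 5I = [[1, -1], [1, -1]].
Solving (M − 5I)v = 0 gives the eigenspace spanned by (-2, -2).
With v_1 = -2, v = (-2, -2), so v_2 = -2.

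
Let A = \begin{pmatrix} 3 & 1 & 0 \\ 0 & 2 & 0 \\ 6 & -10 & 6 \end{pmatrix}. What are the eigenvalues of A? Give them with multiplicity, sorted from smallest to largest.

Characteristic polynomial: p(r) = r^3 - 11r^2 + 36r - 36 = (r - 6)(r - 3)(r - 2).
Roots (with multiplicity): 2, 3, 6.

2, 3, 6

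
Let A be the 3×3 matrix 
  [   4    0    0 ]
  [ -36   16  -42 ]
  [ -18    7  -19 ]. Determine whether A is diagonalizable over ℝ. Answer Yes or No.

Yes

Characteristic polynomial: p(r) = r^3 - r^2 - 22r + 40 = (r - 4)(r - 2)(r + 5).
All 3 eigenvalues are distinct, so A is diagonalizable.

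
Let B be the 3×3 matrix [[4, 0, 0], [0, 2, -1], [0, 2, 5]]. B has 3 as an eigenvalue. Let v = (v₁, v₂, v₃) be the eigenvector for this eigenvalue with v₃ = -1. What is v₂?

B − 3I = [[1, 0, 0], [0, -1, -1], [0, 2, 2]].
Solving (B − 3I)v = 0 gives the eigenspace spanned by (0, 1, -1).
With v₃ = -1, v = (0, 1, -1), so v₂ = 1.

1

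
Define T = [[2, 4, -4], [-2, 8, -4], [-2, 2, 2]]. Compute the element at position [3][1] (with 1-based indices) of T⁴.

-240

Characteristic polynomial: λ^3 - 12λ^2 + 44λ - 48 = (λ - 6)(λ - 4)(λ - 2), so the eigenvalues are 2, 4, 6.
λ=6: eigenvector (1, 1, 0).
λ=2: eigenvector (-1, -1, -1).
λ=4: eigenvector (0, 1, 1).
P = [[1, -1, 0], [1, -1, 1], [0, -1, 1]], D = diag(6, 2, 4), P⁻¹ = [[0, 1, -1], [-1, 1, -1], [-1, 1, 0]].
T⁴ = P·diag(1296, 16, 256)·P⁻¹ = [[16, 1280, -1280], [-240, 1536, -1280], [-240, 240, 16]].
The requested entry is -240.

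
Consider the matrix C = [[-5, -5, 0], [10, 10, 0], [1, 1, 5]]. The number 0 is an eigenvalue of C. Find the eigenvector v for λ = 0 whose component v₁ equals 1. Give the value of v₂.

-1

C = [[-5, -5, 0], [10, 10, 0], [1, 1, 5]].
Solving (C)v = 0 gives the eigenspace spanned by (1, -1, 0).
With v₁ = 1, v = (1, -1, 0), so v₂ = -1.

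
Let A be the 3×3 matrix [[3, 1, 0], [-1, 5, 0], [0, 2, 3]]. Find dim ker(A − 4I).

A − 4I = [[-1, 1, 0], [-1, 1, 0], [0, 2, -1]].
This matrix has rank 2, so its null space has dimension 3 − 2 = 1.

1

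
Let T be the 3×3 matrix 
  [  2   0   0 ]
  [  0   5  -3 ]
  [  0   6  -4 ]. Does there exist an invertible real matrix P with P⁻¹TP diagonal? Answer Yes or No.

Characteristic polynomial: p(μ) = μ^3 - 3μ^2 + 4 = (μ - 2)^2(μ + 1).
μ = 2 has algebraic multiplicity 2; rank(T − 2I) = 1, so geometric multiplicity = 2.
Every eigenvalue has geometric = algebraic multiplicity, so T is diagonalizable.

Yes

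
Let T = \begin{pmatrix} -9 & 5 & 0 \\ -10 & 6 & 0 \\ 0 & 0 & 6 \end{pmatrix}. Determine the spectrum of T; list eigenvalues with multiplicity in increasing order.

Characteristic polynomial: p(λ) = λ^3 - 3λ^2 - 22λ + 24 = (λ - 6)(λ - 1)(λ + 4).
Roots (with multiplicity): -4, 1, 6.

-4, 1, 6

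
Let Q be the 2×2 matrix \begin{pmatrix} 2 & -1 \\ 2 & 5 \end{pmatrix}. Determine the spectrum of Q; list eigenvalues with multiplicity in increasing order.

Characteristic polynomial: p(t) = t^2 - 7t + 12 = (t - 4)(t - 3).
Roots (with multiplicity): 3, 4.

3, 4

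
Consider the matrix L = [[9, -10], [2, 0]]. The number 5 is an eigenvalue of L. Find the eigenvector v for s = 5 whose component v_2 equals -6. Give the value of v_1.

-15

L − 5I = [[4, -10], [2, -5]].
Solving (L − 5I)v = 0 gives the eigenspace spanned by (-15, -6).
With v_2 = -6, v = (-15, -6), so v_1 = -15.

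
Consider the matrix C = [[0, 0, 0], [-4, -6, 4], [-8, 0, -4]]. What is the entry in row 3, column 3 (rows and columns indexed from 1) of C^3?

Characteristic polynomial: r^3 + 10r^2 + 24r = r(r + 4)(r + 6), so the eigenvalues are -6, -4, 0.
r=-6: eigenvector (0, 1, 0).
r=0: eigenvector (1, -2, -2).
r=-4: eigenvector (0, 2, 1).
P = [[0, 1, 0], [1, -2, 2], [0, -2, 1]], D = diag(-6, 0, -4), P⁻¹ = [[-2, 1, -2], [1, 0, 0], [2, 0, 1]].
C³ = P·diag(-216, 0, -64)·P⁻¹ = [[0, 0, 0], [176, -216, 304], [-128, 0, -64]].
The requested entry is -64.

-64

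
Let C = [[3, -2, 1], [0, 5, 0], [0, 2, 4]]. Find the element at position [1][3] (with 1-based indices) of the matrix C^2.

7

Characteristic polynomial: μ^3 - 12μ^2 + 47μ - 60 = (μ - 5)(μ - 4)(μ - 3), so the eigenvalues are 3, 4, 5.
μ=4: eigenvector (1, 0, 1).
μ=3: eigenvector (-1, 0, 0).
μ=5: eigenvector (0, 1, 2).
P = [[1, -1, 0], [0, 0, 1], [1, 0, 2]], D = diag(4, 3, 5), P⁻¹ = [[0, -2, 1], [-1, -2, 1], [0, 1, 0]].
C² = P·diag(16, 9, 25)·P⁻¹ = [[9, -14, 7], [0, 25, 0], [0, 18, 16]].
The requested entry is 7.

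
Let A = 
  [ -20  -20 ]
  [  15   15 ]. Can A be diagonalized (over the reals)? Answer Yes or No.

Yes

Characteristic polynomial: p(s) = s^2 + 5s = s(s + 5).
All 2 eigenvalues are distinct, so A is diagonalizable.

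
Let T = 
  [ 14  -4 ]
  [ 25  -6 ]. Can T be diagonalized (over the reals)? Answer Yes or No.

Characteristic polynomial: p(r) = r^2 - 8r + 16 = (r - 4)^2.
r = 4 has algebraic multiplicity 2; rank(T − 4I) = 1, so geometric multiplicity = 1.
Geometric multiplicity < algebraic multiplicity, so T is not diagonalizable.

No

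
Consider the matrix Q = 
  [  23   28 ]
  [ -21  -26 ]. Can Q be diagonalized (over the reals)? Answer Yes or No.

Characteristic polynomial: p(μ) = μ^2 + 3μ - 10 = (μ - 2)(μ + 5).
All 2 eigenvalues are distinct, so Q is diagonalizable.

Yes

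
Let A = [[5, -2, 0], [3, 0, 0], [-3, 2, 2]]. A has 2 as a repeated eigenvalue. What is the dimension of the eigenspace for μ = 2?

A − 2I = [[3, -2, 0], [3, -2, 0], [-3, 2, 0]].
This matrix has rank 1, so its null space has dimension 3 − 1 = 2.

2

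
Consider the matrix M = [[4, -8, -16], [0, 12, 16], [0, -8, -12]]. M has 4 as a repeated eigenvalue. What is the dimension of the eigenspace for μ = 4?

M − 4I = [[0, -8, -16], [0, 8, 16], [0, -8, -16]].
This matrix has rank 1, so its null space has dimension 3 − 1 = 2.

2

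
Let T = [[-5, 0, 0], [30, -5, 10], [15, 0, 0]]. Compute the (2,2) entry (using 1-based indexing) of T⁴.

625

Characteristic polynomial: λ^3 + 10λ^2 + 25λ = λ(λ + 5)^2, so the eigenvalues are -5, -5, 0.
λ=-5: eigenvector (1, -4, -3).
λ=-5: eigenvector (0, 1, 0).
λ=0: eigenvector (0, 2, 1).
P = [[1, 0, 0], [-4, 1, 2], [-3, 0, 1]], D = diag(-5, -5, 0), P⁻¹ = [[1, 0, 0], [-2, 1, -2], [3, 0, 1]].
T⁴ = P·diag(625, 625, 0)·P⁻¹ = [[625, 0, 0], [-3750, 625, -1250], [-1875, 0, 0]].
The requested entry is 625.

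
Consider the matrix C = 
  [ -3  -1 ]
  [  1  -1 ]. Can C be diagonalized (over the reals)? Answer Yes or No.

Characteristic polynomial: p(r) = r^2 + 4r + 4 = (r + 2)^2.
r = -2 has algebraic multiplicity 2; rank(C + 2I) = 1, so geometric multiplicity = 1.
Geometric multiplicity < algebraic multiplicity, so C is not diagonalizable.

No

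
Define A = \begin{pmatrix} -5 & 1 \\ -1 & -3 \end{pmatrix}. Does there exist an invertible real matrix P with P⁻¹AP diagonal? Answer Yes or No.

No

Characteristic polynomial: p(r) = r^2 + 8r + 16 = (r + 4)^2.
r = -4 has algebraic multiplicity 2; rank(A + 4I) = 1, so geometric multiplicity = 1.
Geometric multiplicity < algebraic multiplicity, so A is not diagonalizable.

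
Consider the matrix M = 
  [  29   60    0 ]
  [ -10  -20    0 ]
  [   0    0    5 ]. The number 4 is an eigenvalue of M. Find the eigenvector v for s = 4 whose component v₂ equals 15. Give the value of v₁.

M − 4I = [[25, 60, 0], [-10, -24, 0], [0, 0, 1]].
Solving (M − 4I)v = 0 gives the eigenspace spanned by (-36, 15, 0).
With v₂ = 15, v = (-36, 15, 0), so v₁ = -36.

-36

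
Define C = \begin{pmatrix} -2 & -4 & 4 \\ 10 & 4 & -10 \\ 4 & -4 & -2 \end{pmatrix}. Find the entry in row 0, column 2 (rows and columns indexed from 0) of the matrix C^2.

Characteristic polynomial: t^3 - 28t + 48 = (t - 4)(t - 2)(t + 6), so the eigenvalues are -6, 2, 4.
t=2: eigenvector (1, 0, 1).
t=4: eigenvector (-2, 1, -2).
t=-6: eigenvector (0, 1, 1).
P = [[1, -2, 0], [0, 1, 1], [1, -2, 1]], D = diag(2, 4, -6), P⁻¹ = [[3, 2, -2], [1, 1, -1], [-1, 0, 1]].
C² = P·diag(4, 16, 36)·P⁻¹ = [[-20, -24, 24], [-20, 16, 20], [-56, -24, 60]].
The requested entry is 24.

24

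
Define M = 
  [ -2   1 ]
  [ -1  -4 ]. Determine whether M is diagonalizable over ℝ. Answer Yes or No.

No

Characteristic polynomial: p(r) = r^2 + 6r + 9 = (r + 3)^2.
r = -3 has algebraic multiplicity 2; rank(M + 3I) = 1, so geometric multiplicity = 1.
Geometric multiplicity < algebraic multiplicity, so M is not diagonalizable.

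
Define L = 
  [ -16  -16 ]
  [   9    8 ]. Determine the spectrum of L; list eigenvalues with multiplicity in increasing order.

Characteristic polynomial: p(t) = t^2 + 8t + 16 = (t + 4)^2.
Roots (with multiplicity): -4, -4.

-4, -4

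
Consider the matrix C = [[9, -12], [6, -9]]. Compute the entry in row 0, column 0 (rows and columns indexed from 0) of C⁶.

Characteristic polynomial: r^2 - 9 = (r - 3)(r + 3), so the eigenvalues are -3, 3.
r=-3: eigenvector (-1, -1).
r=3: eigenvector (2, 1).
P = [[-1, 2], [-1, 1]], D = diag(-3, 3), P⁻¹ = [[1, -2], [1, -1]].
C⁶ = P·diag(729, 729)·P⁻¹ = [[729, 0], [0, 729]].
The requested entry is 729.

729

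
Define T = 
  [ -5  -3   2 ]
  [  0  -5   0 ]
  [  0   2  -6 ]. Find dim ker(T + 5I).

T + 5I = [[0, -3, 2], [0, 0, 0], [0, 2, -1]].
This matrix has rank 2, so its null space has dimension 3 − 2 = 1.

1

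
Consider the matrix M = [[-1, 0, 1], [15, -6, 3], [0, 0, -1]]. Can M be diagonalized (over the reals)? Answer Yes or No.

Characteristic polynomial: p(λ) = λ^3 + 8λ^2 + 13λ + 6 = (λ + 1)^2(λ + 6).
λ = -1 has algebraic multiplicity 2; rank(M + 1I) = 2, so geometric multiplicity = 1.
Geometric multiplicity < algebraic multiplicity, so M is not diagonalizable.

No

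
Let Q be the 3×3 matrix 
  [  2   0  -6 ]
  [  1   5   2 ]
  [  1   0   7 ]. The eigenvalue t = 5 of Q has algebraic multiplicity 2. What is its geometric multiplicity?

2

Q − 5I = [[-3, 0, -6], [1, 0, 2], [1, 0, 2]].
This matrix has rank 1, so its null space has dimension 3 − 1 = 2.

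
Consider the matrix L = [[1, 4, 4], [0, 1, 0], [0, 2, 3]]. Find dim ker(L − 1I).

2

L − 1I = [[0, 4, 4], [0, 0, 0], [0, 2, 2]].
This matrix has rank 1, so its null space has dimension 3 − 1 = 2.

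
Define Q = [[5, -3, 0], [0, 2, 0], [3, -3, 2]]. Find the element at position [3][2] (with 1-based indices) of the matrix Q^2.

Characteristic polynomial: t^3 - 9t^2 + 24t - 20 = (t - 5)(t - 2)^2, so the eigenvalues are 2, 2, 5.
t=5: eigenvector (1, 0, 1).
t=2: eigenvector (1, 1, 0).
t=2: eigenvector (0, 0, 1).
P = [[1, 1, 0], [0, 1, 0], [1, 0, 1]], D = diag(5, 2, 2), P⁻¹ = [[1, -1, 0], [0, 1, 0], [-1, 1, 1]].
Q² = P·diag(25, 4, 4)·P⁻¹ = [[25, -21, 0], [0, 4, 0], [21, -21, 4]].
The requested entry is -21.

-21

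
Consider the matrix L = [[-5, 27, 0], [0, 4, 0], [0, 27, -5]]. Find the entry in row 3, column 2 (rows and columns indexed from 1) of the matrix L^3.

567

Characteristic polynomial: s^3 + 6s^2 - 15s - 100 = (s - 4)(s + 5)^2, so the eigenvalues are -5, -5, 4.
s=-5: eigenvector (1, 0, 1).
s=4: eigenvector (3, 1, 3).
s=-5: eigenvector (0, 0, 1).
P = [[1, 3, 0], [0, 1, 0], [1, 3, 1]], D = diag(-5, 4, -5), P⁻¹ = [[1, -3, 0], [0, 1, 0], [-1, 0, 1]].
L³ = P·diag(-125, 64, -125)·P⁻¹ = [[-125, 567, 0], [0, 64, 0], [0, 567, -125]].
The requested entry is 567.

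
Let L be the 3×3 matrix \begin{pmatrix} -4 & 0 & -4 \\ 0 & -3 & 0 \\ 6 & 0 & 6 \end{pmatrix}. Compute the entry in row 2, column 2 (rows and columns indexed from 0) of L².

Characteristic polynomial: s^3 + s^2 - 6s = s(s - 2)(s + 3), so the eigenvalues are -3, 0, 2.
s=-3: eigenvector (0, 1, 0).
s=0: eigenvector (1, 0, -1).
s=2: eigenvector (-2, 0, 3).
P = [[0, 1, -2], [1, 0, 0], [0, -1, 3]], D = diag(-3, 0, 2), P⁻¹ = [[0, 1, 0], [3, 0, 2], [1, 0, 1]].
L² = P·diag(9, 0, 4)·P⁻¹ = [[-8, 0, -8], [0, 9, 0], [12, 0, 12]].
The requested entry is 12.

12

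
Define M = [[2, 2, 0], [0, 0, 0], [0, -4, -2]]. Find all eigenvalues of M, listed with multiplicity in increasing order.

Characteristic polynomial: p(s) = s^3 - 4s = s(s - 2)(s + 2).
Roots (with multiplicity): -2, 0, 2.

-2, 0, 2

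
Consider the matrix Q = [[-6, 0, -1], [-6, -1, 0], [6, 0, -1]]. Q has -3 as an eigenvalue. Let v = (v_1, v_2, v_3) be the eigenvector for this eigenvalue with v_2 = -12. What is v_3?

Q + 3I = [[-3, 0, -1], [-6, 2, 0], [6, 0, 2]].
Solving (Q + 3I)v = 0 gives the eigenspace spanned by (-4, -12, 12).
With v_2 = -12, v = (-4, -12, 12), so v_3 = 12.

12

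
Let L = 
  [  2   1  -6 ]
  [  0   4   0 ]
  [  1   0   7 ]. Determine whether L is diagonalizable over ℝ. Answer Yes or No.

Characteristic polynomial: p(t) = t^3 - 13t^2 + 56t - 80 = (t - 5)(t - 4)^2.
t = 4 has algebraic multiplicity 2; rank(L − 4I) = 2, so geometric multiplicity = 1.
Geometric multiplicity < algebraic multiplicity, so L is not diagonalizable.

No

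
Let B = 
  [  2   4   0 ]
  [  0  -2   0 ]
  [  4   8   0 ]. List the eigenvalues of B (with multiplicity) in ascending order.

Characteristic polynomial: p(s) = s^3 - 4s = s(s - 2)(s + 2).
Roots (with multiplicity): -2, 0, 2.

-2, 0, 2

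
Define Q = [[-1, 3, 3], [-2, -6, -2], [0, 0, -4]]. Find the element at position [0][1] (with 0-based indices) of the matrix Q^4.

-525

Characteristic polynomial: λ^3 + 11λ^2 + 40λ + 48 = (λ + 3)(λ + 4)^2, so the eigenvalues are -4, -4, -3.
λ=-4: eigenvector (-3, 2, 1).
λ=-4: eigenvector (-1, 1, 0).
λ=-3: eigenvector (3, -2, 0).
P = [[-3, -1, 3], [2, 1, -2], [1, 0, 0]], D = diag(-4, -4, -3), P⁻¹ = [[0, 0, 1], [2, 3, 0], [1, 1, 1]].
Q⁴ = P·diag(256, 256, 81)·P⁻¹ = [[-269, -525, -525], [350, 606, 350], [0, 0, 256]].
The requested entry is -525.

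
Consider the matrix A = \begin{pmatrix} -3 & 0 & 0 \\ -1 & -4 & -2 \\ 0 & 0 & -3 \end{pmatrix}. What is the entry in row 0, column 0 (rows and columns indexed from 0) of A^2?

Characteristic polynomial: μ^3 + 10μ^2 + 33μ + 36 = (μ + 3)^2(μ + 4), so the eigenvalues are -4, -3, -3.
μ=-3: eigenvector (1, -1, 0).
μ=-4: eigenvector (0, 1, 0).
μ=-3: eigenvector (0, -2, 1).
P = [[1, 0, 0], [-1, 1, -2], [0, 0, 1]], D = diag(-3, -4, -3), P⁻¹ = [[1, 0, 0], [1, 1, 2], [0, 0, 1]].
A² = P·diag(9, 16, 9)·P⁻¹ = [[9, 0, 0], [7, 16, 14], [0, 0, 9]].
The requested entry is 9.

9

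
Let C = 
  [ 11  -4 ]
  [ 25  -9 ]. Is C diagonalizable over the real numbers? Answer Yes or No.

No

Characteristic polynomial: p(λ) = λ^2 - 2λ + 1 = (λ - 1)^2.
λ = 1 has algebraic multiplicity 2; rank(C − 1I) = 1, so geometric multiplicity = 1.
Geometric multiplicity < algebraic multiplicity, so C is not diagonalizable.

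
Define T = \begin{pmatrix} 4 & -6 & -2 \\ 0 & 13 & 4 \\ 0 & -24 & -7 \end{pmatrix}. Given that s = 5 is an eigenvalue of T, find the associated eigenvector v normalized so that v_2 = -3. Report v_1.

T − 5I = [[-1, -6, -2], [0, 8, 4], [0, -24, -12]].
Solving (T − 5I)v = 0 gives the eigenspace spanned by (6, -3, 6).
With v_2 = -3, v = (6, -3, 6), so v_1 = 6.

6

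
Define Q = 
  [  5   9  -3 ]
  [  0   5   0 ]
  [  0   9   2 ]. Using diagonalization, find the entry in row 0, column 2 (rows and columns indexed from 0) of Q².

Characteristic polynomial: λ^3 - 12λ^2 + 45λ - 50 = (λ - 5)^2(λ - 2), so the eigenvalues are 2, 5, 5.
λ=5: eigenvector (4, 1, 3).
λ=5: eigenvector (1, 0, 0).
λ=2: eigenvector (1, 0, 1).
P = [[4, 1, 1], [1, 0, 0], [3, 0, 1]], D = diag(5, 5, 2), P⁻¹ = [[0, 1, 0], [1, -1, -1], [0, -3, 1]].
Q² = P·diag(25, 25, 4)·P⁻¹ = [[25, 63, -21], [0, 25, 0], [0, 63, 4]].
The requested entry is -21.

-21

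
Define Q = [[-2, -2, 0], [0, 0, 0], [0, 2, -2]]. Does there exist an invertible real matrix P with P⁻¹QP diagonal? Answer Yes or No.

Yes

Characteristic polynomial: p(μ) = μ^3 + 4μ^2 + 4μ = μ(μ + 2)^2.
μ = -2 has algebraic multiplicity 2; rank(Q + 2I) = 1, so geometric multiplicity = 2.
Every eigenvalue has geometric = algebraic multiplicity, so Q is diagonalizable.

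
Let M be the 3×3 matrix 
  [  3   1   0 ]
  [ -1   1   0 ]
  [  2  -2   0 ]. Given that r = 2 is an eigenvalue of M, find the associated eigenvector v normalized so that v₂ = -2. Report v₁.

M − 2I = [[1, 1, 0], [-1, -1, 0], [2, -2, -2]].
Solving (M − 2I)v = 0 gives the eigenspace spanned by (2, -2, 4).
With v₂ = -2, v = (2, -2, 4), so v₁ = 2.

2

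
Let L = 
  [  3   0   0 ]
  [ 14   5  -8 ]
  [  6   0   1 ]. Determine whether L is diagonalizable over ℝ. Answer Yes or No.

Characteristic polynomial: p(s) = s^3 - 9s^2 + 23s - 15 = (s - 5)(s - 3)(s - 1).
All 3 eigenvalues are distinct, so L is diagonalizable.

Yes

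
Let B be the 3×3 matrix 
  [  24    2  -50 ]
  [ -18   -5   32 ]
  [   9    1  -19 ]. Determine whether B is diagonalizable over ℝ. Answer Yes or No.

Characteristic polynomial: p(μ) = μ^3 - 27μ - 54 = (μ - 6)(μ + 3)^2.
μ = -3 has algebraic multiplicity 2; rank(B + 3I) = 2, so geometric multiplicity = 1.
Geometric multiplicity < algebraic multiplicity, so B is not diagonalizable.

No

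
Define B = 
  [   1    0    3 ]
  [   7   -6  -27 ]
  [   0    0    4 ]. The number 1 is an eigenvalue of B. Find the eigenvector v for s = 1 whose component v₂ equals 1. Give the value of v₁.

B − 1I = [[0, 0, 3], [7, -7, -27], [0, 0, 3]].
Solving (B − 1I)v = 0 gives the eigenspace spanned by (1, 1, 0).
With v₂ = 1, v = (1, 1, 0), so v₁ = 1.

1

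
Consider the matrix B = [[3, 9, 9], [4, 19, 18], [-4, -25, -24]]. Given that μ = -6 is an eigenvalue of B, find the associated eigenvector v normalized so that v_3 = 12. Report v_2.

B + 6I = [[9, 9, 9], [4, 25, 18], [-4, -25, -18]].
Solving (B + 6I)v = 0 gives the eigenspace spanned by (-4, -8, 12).
With v_3 = 12, v = (-4, -8, 12), so v_2 = -8.

-8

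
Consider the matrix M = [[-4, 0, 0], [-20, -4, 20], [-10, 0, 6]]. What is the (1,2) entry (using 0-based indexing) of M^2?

40

Characteristic polynomial: r^3 + 2r^2 - 32r - 96 = (r - 6)(r + 4)^2, so the eigenvalues are -4, -4, 6.
r=-4: eigenvector (1, 2, 1).
r=-4: eigenvector (0, 1, 0).
r=6: eigenvector (0, 2, 1).
P = [[1, 0, 0], [2, 1, 2], [1, 0, 1]], D = diag(-4, -4, 6), P⁻¹ = [[1, 0, 0], [0, 1, -2], [-1, 0, 1]].
M² = P·diag(16, 16, 36)·P⁻¹ = [[16, 0, 0], [-40, 16, 40], [-20, 0, 36]].
The requested entry is 40.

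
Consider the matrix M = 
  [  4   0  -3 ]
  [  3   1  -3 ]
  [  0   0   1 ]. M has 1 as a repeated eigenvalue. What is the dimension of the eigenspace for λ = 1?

2

M − 1I = [[3, 0, -3], [3, 0, -3], [0, 0, 0]].
This matrix has rank 1, so its null space has dimension 3 − 1 = 2.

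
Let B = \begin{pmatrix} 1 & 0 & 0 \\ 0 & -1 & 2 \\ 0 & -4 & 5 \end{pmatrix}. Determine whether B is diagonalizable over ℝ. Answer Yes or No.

Yes

Characteristic polynomial: p(r) = r^3 - 5r^2 + 7r - 3 = (r - 3)(r - 1)^2.
r = 1 has algebraic multiplicity 2; rank(B − 1I) = 1, so geometric multiplicity = 2.
Every eigenvalue has geometric = algebraic multiplicity, so B is diagonalizable.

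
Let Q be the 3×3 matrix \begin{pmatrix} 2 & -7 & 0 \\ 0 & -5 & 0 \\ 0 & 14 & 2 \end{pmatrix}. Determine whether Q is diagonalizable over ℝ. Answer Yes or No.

Yes

Characteristic polynomial: p(r) = r^3 + r^2 - 16r + 20 = (r - 2)^2(r + 5).
r = 2 has algebraic multiplicity 2; rank(Q − 2I) = 1, so geometric multiplicity = 2.
Every eigenvalue has geometric = algebraic multiplicity, so Q is diagonalizable.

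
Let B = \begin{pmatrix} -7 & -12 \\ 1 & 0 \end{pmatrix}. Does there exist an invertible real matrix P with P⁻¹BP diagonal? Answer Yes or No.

Yes

Characteristic polynomial: p(t) = t^2 + 7t + 12 = (t + 3)(t + 4).
All 2 eigenvalues are distinct, so B is diagonalizable.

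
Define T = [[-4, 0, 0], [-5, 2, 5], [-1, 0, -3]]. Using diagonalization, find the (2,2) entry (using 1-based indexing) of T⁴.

Characteristic polynomial: r^3 + 5r^2 - 2r - 24 = (r - 2)(r + 3)(r + 4), so the eigenvalues are -4, -3, 2.
r=-4: eigenvector (1, 0, 1).
r=-3: eigenvector (0, 1, -1).
r=2: eigenvector (0, 1, 0).
P = [[1, 0, 0], [0, 1, 1], [1, -1, 0]], D = diag(-4, -3, 2), P⁻¹ = [[1, 0, 0], [1, 0, -1], [-1, 1, 1]].
T⁴ = P·diag(256, 81, 16)·P⁻¹ = [[256, 0, 0], [65, 16, -65], [175, 0, 81]].
The requested entry is 16.

16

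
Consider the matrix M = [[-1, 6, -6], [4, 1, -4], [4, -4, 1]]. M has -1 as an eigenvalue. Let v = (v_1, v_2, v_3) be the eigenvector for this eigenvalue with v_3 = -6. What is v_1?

-3

M + 1I = [[0, 6, -6], [4, 2, -4], [4, -4, 2]].
Solving (M + 1I)v = 0 gives the eigenspace spanned by (-3, -6, -6).
With v_3 = -6, v = (-3, -6, -6), so v_1 = -3.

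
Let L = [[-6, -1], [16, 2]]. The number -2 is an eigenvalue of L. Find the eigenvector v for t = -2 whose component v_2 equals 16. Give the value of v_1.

-4

L + 2I = [[-4, -1], [16, 4]].
Solving (L + 2I)v = 0 gives the eigenspace spanned by (-4, 16).
With v_2 = 16, v = (-4, 16), so v_1 = -4.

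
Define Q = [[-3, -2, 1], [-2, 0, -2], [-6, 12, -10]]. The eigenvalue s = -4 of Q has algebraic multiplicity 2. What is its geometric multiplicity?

2

Q + 4I = [[1, -2, 1], [-2, 4, -2], [-6, 12, -6]].
This matrix has rank 1, so its null space has dimension 3 − 1 = 2.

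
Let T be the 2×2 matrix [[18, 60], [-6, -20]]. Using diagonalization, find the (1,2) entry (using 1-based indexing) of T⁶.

-1920

Characteristic polynomial: s^2 + 2s = s(s + 2), so the eigenvalues are -2, 0.
s=0: eigenvector (10, -3).
s=-2: eigenvector (-3, 1).
P = [[10, -3], [-3, 1]], D = diag(0, -2), P⁻¹ = [[1, 3], [3, 10]].
T⁶ = P·diag(0, 64)·P⁻¹ = [[-576, -1920], [192, 640]].
The requested entry is -1920.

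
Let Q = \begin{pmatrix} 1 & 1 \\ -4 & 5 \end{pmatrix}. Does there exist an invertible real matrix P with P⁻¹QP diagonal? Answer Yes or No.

Characteristic polynomial: p(μ) = μ^2 - 6μ + 9 = (μ - 3)^2.
μ = 3 has algebraic multiplicity 2; rank(Q − 3I) = 1, so geometric multiplicity = 1.
Geometric multiplicity < algebraic multiplicity, so Q is not diagonalizable.

No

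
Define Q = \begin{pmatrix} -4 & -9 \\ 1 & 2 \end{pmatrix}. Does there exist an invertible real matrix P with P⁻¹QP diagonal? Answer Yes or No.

No

Characteristic polynomial: p(λ) = λ^2 + 2λ + 1 = (λ + 1)^2.
λ = -1 has algebraic multiplicity 2; rank(Q + 1I) = 1, so geometric multiplicity = 1.
Geometric multiplicity < algebraic multiplicity, so Q is not diagonalizable.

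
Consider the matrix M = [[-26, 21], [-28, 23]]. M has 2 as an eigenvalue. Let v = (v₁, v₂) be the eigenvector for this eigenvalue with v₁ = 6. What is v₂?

8

M − 2I = [[-28, 21], [-28, 21]].
Solving (M − 2I)v = 0 gives the eigenspace spanned by (6, 8).
With v₁ = 6, v = (6, 8), so v₂ = 8.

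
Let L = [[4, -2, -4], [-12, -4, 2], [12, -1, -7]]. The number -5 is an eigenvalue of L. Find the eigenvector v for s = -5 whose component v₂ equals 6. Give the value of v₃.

-3

L + 5I = [[9, -2, -4], [-12, 1, 2], [12, -1, -2]].
Solving (L + 5I)v = 0 gives the eigenspace spanned by (0, 6, -3).
With v₂ = 6, v = (0, 6, -3), so v₃ = -3.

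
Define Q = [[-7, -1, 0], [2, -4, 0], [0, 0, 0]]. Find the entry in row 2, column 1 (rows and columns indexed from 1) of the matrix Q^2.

Characteristic polynomial: s^3 + 11s^2 + 30s = s(s + 5)(s + 6), so the eigenvalues are -6, -5, 0.
s=-6: eigenvector (1, -1, 0).
s=-5: eigenvector (1, -2, 0).
s=0: eigenvector (0, 0, 1).
P = [[1, 1, 0], [-1, -2, 0], [0, 0, 1]], D = diag(-6, -5, 0), P⁻¹ = [[2, 1, 0], [-1, -1, 0], [0, 0, 1]].
Q² = P·diag(36, 25, 0)·P⁻¹ = [[47, 11, 0], [-22, 14, 0], [0, 0, 0]].
The requested entry is -22.

-22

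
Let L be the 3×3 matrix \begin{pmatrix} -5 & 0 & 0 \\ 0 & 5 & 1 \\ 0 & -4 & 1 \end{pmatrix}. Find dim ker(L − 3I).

L − 3I = [[-8, 0, 0], [0, 2, 1], [0, -4, -2]].
This matrix has rank 2, so its null space has dimension 3 − 2 = 1.

1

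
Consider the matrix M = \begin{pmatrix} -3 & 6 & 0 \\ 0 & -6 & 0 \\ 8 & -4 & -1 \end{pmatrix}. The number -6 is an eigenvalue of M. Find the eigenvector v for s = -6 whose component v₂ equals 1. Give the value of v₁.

M + 6I = [[3, 6, 0], [0, 0, 0], [8, -4, 5]].
Solving (M + 6I)v = 0 gives the eigenspace spanned by (-2, 1, 4).
With v₂ = 1, v = (-2, 1, 4), so v₁ = -2.

-2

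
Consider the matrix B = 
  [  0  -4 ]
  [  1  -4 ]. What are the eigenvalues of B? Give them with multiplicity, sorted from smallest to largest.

-2, -2

Characteristic polynomial: p(t) = t^2 + 4t + 4 = (t + 2)^2.
Roots (with multiplicity): -2, -2.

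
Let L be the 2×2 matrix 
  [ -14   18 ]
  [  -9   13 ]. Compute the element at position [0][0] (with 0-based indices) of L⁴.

Characteristic polynomial: r^2 + r - 20 = (r - 4)(r + 5), so the eigenvalues are -5, 4.
r=4: eigenvector (1, 1).
r=-5: eigenvector (2, 1).
P = [[1, 2], [1, 1]], D = diag(4, -5), P⁻¹ = [[-1, 2], [1, -1]].
L⁴ = P·diag(256, 625)·P⁻¹ = [[994, -738], [369, -113]].
The requested entry is 994.

994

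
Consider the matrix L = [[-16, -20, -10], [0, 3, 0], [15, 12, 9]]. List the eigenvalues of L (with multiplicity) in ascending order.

Characteristic polynomial: p(r) = r^3 + 4r^2 - 15r - 18 = (r - 3)(r + 1)(r + 6).
Roots (with multiplicity): -6, -1, 3.

-6, -1, 3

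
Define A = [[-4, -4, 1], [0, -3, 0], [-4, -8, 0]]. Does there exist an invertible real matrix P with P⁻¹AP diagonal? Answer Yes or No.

No

Characteristic polynomial: p(μ) = μ^3 + 7μ^2 + 16μ + 12 = (μ + 2)^2(μ + 3).
μ = -2 has algebraic multiplicity 2; rank(A + 2I) = 2, so geometric multiplicity = 1.
Geometric multiplicity < algebraic multiplicity, so A is not diagonalizable.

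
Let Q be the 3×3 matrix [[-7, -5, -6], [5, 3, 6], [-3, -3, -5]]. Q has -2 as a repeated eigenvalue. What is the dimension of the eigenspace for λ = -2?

1

Q + 2I = [[-5, -5, -6], [5, 5, 6], [-3, -3, -3]].
This matrix has rank 2, so its null space has dimension 3 − 2 = 1.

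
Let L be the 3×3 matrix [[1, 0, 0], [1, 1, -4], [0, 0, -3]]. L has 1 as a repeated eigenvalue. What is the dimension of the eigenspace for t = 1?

1

L − 1I = [[0, 0, 0], [1, 0, -4], [0, 0, -4]].
This matrix has rank 2, so its null space has dimension 3 − 2 = 1.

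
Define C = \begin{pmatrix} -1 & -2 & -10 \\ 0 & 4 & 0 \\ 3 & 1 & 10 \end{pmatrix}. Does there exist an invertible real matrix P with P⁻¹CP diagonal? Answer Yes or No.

No

Characteristic polynomial: p(r) = r^3 - 13r^2 + 56r - 80 = (r - 5)(r - 4)^2.
r = 4 has algebraic multiplicity 2; rank(C − 4I) = 2, so geometric multiplicity = 1.
Geometric multiplicity < algebraic multiplicity, so C is not diagonalizable.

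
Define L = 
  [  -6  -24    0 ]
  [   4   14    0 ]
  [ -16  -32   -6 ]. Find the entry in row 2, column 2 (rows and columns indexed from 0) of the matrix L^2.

36

Characteristic polynomial: λ^3 - 2λ^2 - 36λ + 72 = (λ - 6)(λ - 2)(λ + 6), so the eigenvalues are -6, 2, 6.
λ=-6: eigenvector (0, 0, 1).
λ=6: eigenvector (-2, 1, 0).
λ=2: eigenvector (3, -1, -2).
P = [[0, -2, 3], [0, 1, -1], [1, 0, -2]], D = diag(-6, 6, 2), P⁻¹ = [[2, 4, 1], [1, 3, 0], [1, 2, 0]].
L² = P·diag(36, 36, 4)·P⁻¹ = [[-60, -192, 0], [32, 100, 0], [64, 128, 36]].
The requested entry is 36.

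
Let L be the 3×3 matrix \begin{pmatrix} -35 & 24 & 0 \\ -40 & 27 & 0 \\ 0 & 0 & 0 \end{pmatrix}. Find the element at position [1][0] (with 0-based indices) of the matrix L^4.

Characteristic polynomial: μ^3 + 8μ^2 + 15μ = μ(μ + 3)(μ + 5), so the eigenvalues are -5, -3, 0.
μ=-3: eigenvector (3, 4, 0).
μ=-5: eigenvector (-4, -5, 0).
μ=0: eigenvector (0, 0, 1).
P = [[3, -4, 0], [4, -5, 0], [0, 0, 1]], D = diag(-3, -5, 0), P⁻¹ = [[-5, 4, 0], [-4, 3, 0], [0, 0, 1]].
L⁴ = P·diag(81, 625, 0)·P⁻¹ = [[8785, -6528, 0], [10880, -8079, 0], [0, 0, 0]].
The requested entry is 10880.

10880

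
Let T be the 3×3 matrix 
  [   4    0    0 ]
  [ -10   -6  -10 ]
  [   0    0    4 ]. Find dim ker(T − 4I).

T − 4I = [[0, 0, 0], [-10, -10, -10], [0, 0, 0]].
This matrix has rank 1, so its null space has dimension 3 − 1 = 2.

2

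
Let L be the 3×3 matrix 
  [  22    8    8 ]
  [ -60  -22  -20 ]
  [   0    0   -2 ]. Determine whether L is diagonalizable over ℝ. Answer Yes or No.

Yes

Characteristic polynomial: p(λ) = λ^3 + 2λ^2 - 4λ - 8 = (λ - 2)(λ + 2)^2.
λ = -2 has algebraic multiplicity 2; rank(L + 2I) = 1, so geometric multiplicity = 2.
Every eigenvalue has geometric = algebraic multiplicity, so L is diagonalizable.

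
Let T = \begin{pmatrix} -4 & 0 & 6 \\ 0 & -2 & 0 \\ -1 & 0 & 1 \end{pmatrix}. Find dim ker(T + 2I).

2

T + 2I = [[-2, 0, 6], [0, 0, 0], [-1, 0, 3]].
This matrix has rank 1, so its null space has dimension 3 − 1 = 2.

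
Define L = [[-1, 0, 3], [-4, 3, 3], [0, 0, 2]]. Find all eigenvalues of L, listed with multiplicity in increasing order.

Characteristic polynomial: p(t) = t^3 - 4t^2 + t + 6 = (t - 3)(t - 2)(t + 1).
Roots (with multiplicity): -1, 2, 3.

-1, 2, 3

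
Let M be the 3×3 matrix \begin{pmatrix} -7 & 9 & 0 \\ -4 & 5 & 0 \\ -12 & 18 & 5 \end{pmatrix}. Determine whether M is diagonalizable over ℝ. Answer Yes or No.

No

Characteristic polynomial: p(r) = r^3 - 3r^2 - 9r - 5 = (r - 5)(r + 1)^2.
r = -1 has algebraic multiplicity 2; rank(M + 1I) = 2, so geometric multiplicity = 1.
Geometric multiplicity < algebraic multiplicity, so M is not diagonalizable.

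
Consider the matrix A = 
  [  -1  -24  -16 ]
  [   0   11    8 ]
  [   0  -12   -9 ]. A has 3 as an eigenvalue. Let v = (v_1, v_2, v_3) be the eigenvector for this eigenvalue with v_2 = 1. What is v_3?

-1

A − 3I = [[-4, -24, -16], [0, 8, 8], [0, -12, -12]].
Solving (A − 3I)v = 0 gives the eigenspace spanned by (-2, 1, -1).
With v_2 = 1, v = (-2, 1, -1), so v_3 = -1.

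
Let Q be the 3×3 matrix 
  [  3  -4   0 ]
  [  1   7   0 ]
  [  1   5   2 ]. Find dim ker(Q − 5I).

1

Q − 5I = [[-2, -4, 0], [1, 2, 0], [1, 5, -3]].
This matrix has rank 2, so its null space has dimension 3 − 2 = 1.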